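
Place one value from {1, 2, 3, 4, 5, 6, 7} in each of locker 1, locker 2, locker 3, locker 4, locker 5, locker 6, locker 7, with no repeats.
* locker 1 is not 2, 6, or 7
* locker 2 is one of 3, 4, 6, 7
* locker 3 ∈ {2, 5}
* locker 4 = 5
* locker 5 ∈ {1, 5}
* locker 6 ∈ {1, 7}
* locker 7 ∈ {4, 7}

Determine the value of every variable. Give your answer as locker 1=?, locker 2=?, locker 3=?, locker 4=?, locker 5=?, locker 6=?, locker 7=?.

locker 4 has just one choice, so locker 4 = 5. Eliminate 5 elsewhere: locker 1, locker 3, locker 5.
locker 5 must be 1 (only option left). Eliminate 1 elsewhere: locker 1, locker 6.
locker 6's domain is down to {7}, so locker 6 = 7. Remove 7 from locker 2, locker 7.
locker 7 must be 4 (only option left). So locker 1, locker 2 can't be 4.
locker 1's domain is down to {3}, so locker 1 = 3. Eliminate 3 elsewhere: locker 2.
locker 2 has just one choice, so locker 2 = 6.
locker 3 must be 2 (only option left).

locker 1=3, locker 2=6, locker 3=2, locker 4=5, locker 5=1, locker 6=7, locker 7=4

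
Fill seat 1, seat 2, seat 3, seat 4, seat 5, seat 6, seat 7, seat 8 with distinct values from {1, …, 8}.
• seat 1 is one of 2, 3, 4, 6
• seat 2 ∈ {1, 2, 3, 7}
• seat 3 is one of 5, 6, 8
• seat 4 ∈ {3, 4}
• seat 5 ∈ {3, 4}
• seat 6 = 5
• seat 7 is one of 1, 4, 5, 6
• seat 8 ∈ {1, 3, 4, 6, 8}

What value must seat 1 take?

seat 6's domain is down to {5}, so seat 6 = 5. Strike 5 from seat 3, seat 7.
The 7 still-open variables draw from only 7 values {1, 2, 3, 4, 6, 7, 8}, so each is used; only seat 2 can be 7, hence seat 2 = 7.
The 6 still-open variables together cover exactly {1, 2, 3, 4, 6, 8} — 6 values for 6 variables — and 2 appears only in seat 1's list, so seat 1 = 2.

2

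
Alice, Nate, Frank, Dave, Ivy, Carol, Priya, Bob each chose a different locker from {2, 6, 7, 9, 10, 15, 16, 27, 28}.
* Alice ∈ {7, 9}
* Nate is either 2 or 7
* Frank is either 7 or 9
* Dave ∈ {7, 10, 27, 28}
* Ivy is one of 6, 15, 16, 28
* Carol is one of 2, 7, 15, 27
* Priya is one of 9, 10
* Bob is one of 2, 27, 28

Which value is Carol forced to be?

15

Alice and Frank between them cover only {7, 9} — a naked pair. Remove those values from Nate, Dave, Carol, Priya.
Nate has just one choice, so Nate = 2. Strike 2 from Carol, Bob.
Priya's domain is down to {10}, so Priya = 10. Eliminate 10 elsewhere: Dave.
Dave and Bob share exactly the 2 values {27, 28}; by pigeonhole those values go to them, so strike 27, 28 from Ivy, Carol.
So Carol = 15.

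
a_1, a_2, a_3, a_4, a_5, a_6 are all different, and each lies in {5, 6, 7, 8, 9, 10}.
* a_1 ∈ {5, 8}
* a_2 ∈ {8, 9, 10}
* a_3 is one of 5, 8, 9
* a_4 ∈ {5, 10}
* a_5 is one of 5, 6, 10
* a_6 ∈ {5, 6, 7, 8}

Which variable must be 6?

a_5

The 6 variables draw from only 6 values {5, 6, 7, 8, 9, 10}, so each is used; only a_6 can be 7, hence a_6 = 7.
The 5 still-open variables draw from only 5 values {5, 6, 8, 9, 10}, so each is used; only a_5 can be 6, hence a_5 = 6.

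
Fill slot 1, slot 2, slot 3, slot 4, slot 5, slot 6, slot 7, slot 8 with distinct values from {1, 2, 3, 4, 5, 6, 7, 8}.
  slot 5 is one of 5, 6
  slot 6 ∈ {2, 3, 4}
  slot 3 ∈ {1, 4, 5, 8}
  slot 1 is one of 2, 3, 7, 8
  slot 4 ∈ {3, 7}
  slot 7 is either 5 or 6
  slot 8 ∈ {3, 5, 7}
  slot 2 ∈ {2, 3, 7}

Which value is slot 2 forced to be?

The 8 variables together cover exactly {1, 2, 3, 4, 5, 6, 7, 8} — 8 values for 8 variables — and 1 appears only in slot 3's list, so slot 3 = 1.
The 7 still-open variables draw from only 7 values {2, 3, 4, 5, 6, 7, 8}, so each is used; only slot 6 can be 4, hence slot 6 = 4.
The 6 still-open variables draw from only 6 values {2, 3, 5, 6, 7, 8}, so each is used; only slot 1 can be 8, hence slot 1 = 8.
The 5 still-open variables draw from only 5 values {2, 3, 5, 6, 7}, so each is used; only slot 2 can be 2, hence slot 2 = 2.

2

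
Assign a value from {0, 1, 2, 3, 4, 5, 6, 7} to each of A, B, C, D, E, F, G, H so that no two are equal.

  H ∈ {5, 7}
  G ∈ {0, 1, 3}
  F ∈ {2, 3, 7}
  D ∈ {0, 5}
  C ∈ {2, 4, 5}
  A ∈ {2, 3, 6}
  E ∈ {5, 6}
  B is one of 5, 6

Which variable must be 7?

The 8 variables draw from only 8 values {0, 1, 2, 3, 4, 5, 6, 7}, so each is used; only G can be 1, hence G = 1.
The 7 still-open variables draw from only 7 values {0, 2, 3, 4, 5, 6, 7}, so each is used; only D can be 0, hence D = 0.
Among the 6 still-open variables, 4 fits only C (and all 6 values in {2, 3, 4, 5, 6, 7} must be used), so C = 4.
B and E share exactly the 2 values {5, 6}; by pigeonhole those values go to them, so strike 5, 6 from A, H.
So 7 goes to H.

H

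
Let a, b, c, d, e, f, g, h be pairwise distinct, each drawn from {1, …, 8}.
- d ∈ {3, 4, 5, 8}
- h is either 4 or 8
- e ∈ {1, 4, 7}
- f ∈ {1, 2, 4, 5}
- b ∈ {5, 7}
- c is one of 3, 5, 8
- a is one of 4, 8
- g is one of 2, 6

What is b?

7

Among the 8 variables, 6 fits only g (and all 8 values in {1, 2, 3, 4, 5, 6, 7, 8} must be used), so g = 6.
The 7 still-open variables together cover exactly {1, 2, 3, 4, 5, 7, 8} — 7 values for 7 variables — and 2 appears only in f's list, so f = 2.
The 6 still-open variables draw from only 6 values {1, 3, 4, 5, 7, 8}, so each is used; only e can be 1, hence e = 1.
The 5 still-open variables draw from only 5 values {3, 4, 5, 7, 8}, so each is used; only b can be 7, hence b = 7.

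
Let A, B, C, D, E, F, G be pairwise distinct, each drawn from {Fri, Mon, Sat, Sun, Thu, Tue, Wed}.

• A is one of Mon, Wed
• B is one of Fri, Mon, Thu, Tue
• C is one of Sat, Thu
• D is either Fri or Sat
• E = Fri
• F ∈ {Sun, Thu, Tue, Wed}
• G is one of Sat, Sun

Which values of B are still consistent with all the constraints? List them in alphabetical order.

E has just one choice, so E = Fri. Strike Fri from B, D.
D's domain is down to {Sat}, so D = Sat. So C, G can't be Sat.
G's domain is down to {Sun}, so G = Sun. So F can't be Sun.
C's domain is down to {Thu}, so C = Thu. Eliminate Thu elsewhere: B, F.
No further eliminations apply; B can still be any of Mon, Tue.

Mon, Tue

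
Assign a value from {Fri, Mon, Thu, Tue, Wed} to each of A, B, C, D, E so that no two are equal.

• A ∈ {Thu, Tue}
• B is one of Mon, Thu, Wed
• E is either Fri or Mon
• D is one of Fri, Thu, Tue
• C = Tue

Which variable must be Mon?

E

C must be Tue (only option left). So A, D can't be Tue.
A's domain is down to {Thu}, so A = Thu. Eliminate Thu elsewhere: B, D.
D's domain is down to {Fri}, so D = Fri. Remove Fri from E.
So Mon goes to E.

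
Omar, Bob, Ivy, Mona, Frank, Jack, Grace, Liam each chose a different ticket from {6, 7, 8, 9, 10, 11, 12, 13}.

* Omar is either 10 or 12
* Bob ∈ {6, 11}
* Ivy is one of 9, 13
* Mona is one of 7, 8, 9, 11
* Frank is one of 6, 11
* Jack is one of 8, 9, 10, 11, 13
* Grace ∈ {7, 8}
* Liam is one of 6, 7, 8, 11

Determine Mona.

Among the 8 variables, 12 fits only Omar (and all 8 values in {6, 7, 8, 9, 10, 11, 12, 13} must be used), so Omar = 12.
The 7 still-open variables together cover exactly {6, 7, 8, 9, 10, 11, 13} — 7 values for 7 variables — and 10 appears only in Jack's list, so Jack = 10.
Among the 6 still-open variables, 13 fits only Ivy (and all 6 values in {6, 7, 8, 9, 11, 13} must be used), so Ivy = 13.
The 5 still-open variables together cover exactly {6, 7, 8, 9, 11} — 5 values for 5 variables — and 9 appears only in Mona's list, so Mona = 9.

9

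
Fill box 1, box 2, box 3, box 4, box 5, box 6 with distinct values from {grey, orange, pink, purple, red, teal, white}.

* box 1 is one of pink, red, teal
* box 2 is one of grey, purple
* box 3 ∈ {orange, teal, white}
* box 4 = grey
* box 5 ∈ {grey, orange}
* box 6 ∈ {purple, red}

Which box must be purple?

box 4 must be grey (only option left). Eliminate grey elsewhere: box 2, box 5.
So purple goes to box 2.

box 2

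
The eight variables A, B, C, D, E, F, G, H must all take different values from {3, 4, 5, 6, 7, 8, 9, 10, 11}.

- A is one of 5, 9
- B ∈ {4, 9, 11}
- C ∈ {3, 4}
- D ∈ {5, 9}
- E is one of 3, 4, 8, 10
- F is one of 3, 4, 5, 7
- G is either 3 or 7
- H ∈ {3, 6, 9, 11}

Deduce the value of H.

6

A and D between them cover only {5, 9} — a naked pair. Remove those values from B, F, H.
C, F, G share exactly the 3 values {3, 4, 7}; by pigeonhole those values go to them, so strike 3, 4, 7 from B, E, H.
That leaves B = 11. Remove 11 from H.
So H = 6.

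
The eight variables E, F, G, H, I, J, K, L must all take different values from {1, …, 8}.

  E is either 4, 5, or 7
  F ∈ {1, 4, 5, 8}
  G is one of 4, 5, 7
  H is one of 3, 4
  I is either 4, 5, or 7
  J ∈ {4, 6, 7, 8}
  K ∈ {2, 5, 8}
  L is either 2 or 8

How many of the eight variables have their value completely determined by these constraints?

Among the 8 variables, 1 fits only F (and all 8 values in {1, 2, 3, 4, 5, 6, 7, 8} must be used), so F = 1.
The 7 still-open variables draw from only 7 values {2, 3, 4, 5, 6, 7, 8}, so each is used; only H can be 3, hence H = 3.
The 6 still-open variables draw from only 6 values {2, 4, 5, 6, 7, 8}, so each is used; only J can be 6, hence J = 6.
E, G, I between them cover only {4, 5, 7} — a naked triple. Remove those values from K.
Determined: F=1, H=3, J=6. The other variables each still have more than one consistent value. That makes 3.

3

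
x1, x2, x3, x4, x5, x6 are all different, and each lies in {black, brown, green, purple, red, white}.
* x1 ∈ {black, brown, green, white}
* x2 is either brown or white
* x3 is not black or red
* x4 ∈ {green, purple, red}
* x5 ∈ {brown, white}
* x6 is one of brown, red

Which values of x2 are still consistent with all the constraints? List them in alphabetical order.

The 6 variables together cover exactly {black, brown, green, purple, red, white} — 6 values for 6 variables — and black appears only in x1's list, so x1 = black.
x2 and x5 share exactly the 2 values {brown, white}; by pigeonhole those values go to them, so strike brown, white from x3, x6.
x6 must be red (only option left). So x4 can't be red.
No further eliminations apply; x2 can still be any of brown, white.

brown, white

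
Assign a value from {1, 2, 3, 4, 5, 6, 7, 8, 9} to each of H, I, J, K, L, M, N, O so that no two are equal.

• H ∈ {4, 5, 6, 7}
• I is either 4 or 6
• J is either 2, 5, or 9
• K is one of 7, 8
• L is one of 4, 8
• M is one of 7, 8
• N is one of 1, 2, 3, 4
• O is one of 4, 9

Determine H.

5

The 2 variables K and M are confined to {7, 8}, which locks those values in; drop them from H, L.
That leaves L = 4. Strike 4 from H, I, N, O.
O has just one choice, so O = 9. Strike 9 from J.
I has just one choice, so I = 6. Remove 6 from H.
So H = 5.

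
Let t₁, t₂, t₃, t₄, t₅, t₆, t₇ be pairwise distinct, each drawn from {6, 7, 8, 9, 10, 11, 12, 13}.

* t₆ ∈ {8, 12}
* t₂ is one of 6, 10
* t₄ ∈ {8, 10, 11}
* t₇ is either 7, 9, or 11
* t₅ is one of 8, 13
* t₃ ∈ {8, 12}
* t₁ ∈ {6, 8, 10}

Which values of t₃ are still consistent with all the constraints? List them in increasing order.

8, 12

t₃ and t₆ share exactly the 2 values {8, 12}; by pigeonhole those values go to them, so strike 8, 12 from t₁, t₄, t₅.
That leaves t₅ = 13.
The 2 variables t₁ and t₂ are confined to {6, 10}, which locks those values in; drop them from t₄.
t₄ has just one choice, so t₄ = 11. So t₇ can't be 11.
No further eliminations apply; t₃ can still be any of 8, 12.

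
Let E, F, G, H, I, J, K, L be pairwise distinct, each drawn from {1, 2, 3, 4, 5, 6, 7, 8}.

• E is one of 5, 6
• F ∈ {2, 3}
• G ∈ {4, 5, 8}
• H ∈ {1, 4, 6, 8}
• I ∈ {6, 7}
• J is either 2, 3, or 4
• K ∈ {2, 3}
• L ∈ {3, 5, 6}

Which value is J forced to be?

4

The 8 variables draw from only 8 values {1, 2, 3, 4, 5, 6, 7, 8}, so each is used; only H can be 1, hence H = 1.
The 7 still-open variables together cover exactly {2, 3, 4, 5, 6, 7, 8} — 7 values for 7 variables — and 7 appears only in I's list, so I = 7.
The 6 still-open variables together cover exactly {2, 3, 4, 5, 6, 8} — 6 values for 6 variables — and 8 appears only in G's list, so G = 8.
The 5 still-open variables together cover exactly {2, 3, 4, 5, 6} — 5 values for 5 variables — and 4 appears only in J's list, so J = 4.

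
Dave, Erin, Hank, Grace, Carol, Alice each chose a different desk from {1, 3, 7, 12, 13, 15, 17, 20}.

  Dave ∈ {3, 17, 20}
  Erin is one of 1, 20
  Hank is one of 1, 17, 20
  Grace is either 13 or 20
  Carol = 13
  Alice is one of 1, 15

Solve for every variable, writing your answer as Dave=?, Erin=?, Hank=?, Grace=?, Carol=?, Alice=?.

Dave=3, Erin=1, Hank=17, Grace=20, Carol=13, Alice=15

Carol must be 13 (only option left). Eliminate 13 elsewhere: Grace.
Grace's domain is down to {20}, so Grace = 20. Remove 20 from Dave, Erin, Hank.
That leaves Erin = 1. Strike 1 from Hank, Alice.
Hank must be 17 (only option left). Remove 17 from Dave.
Alice's domain is down to {15}, so Alice = 15.
Dave must be 3 (only option left).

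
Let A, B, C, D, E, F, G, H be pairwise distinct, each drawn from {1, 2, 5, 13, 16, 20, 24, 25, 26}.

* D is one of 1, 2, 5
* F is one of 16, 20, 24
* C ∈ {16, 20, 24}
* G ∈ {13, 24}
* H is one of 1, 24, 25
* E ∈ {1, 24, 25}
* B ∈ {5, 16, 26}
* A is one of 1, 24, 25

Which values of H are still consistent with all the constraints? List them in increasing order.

1, 24, 25

A, E, H between them cover only {1, 24, 25} — a naked triple. Remove those values from C, D, F, G.
G's domain is down to {13}, so G = 13.
The 2 variables C and F are confined to {16, 20}, which locks those values in; drop them from B.
No further eliminations apply; H can still be any of 1, 24, 25.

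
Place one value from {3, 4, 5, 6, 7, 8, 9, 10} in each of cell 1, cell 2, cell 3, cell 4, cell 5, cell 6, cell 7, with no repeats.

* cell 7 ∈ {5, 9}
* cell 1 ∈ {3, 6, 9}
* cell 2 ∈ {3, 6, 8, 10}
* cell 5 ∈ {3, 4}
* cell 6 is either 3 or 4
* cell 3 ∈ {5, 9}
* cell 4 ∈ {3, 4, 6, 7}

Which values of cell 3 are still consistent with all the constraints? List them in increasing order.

5, 9

cell 3 and cell 7 share exactly the 2 values {5, 9}; by pigeonhole those values go to them, so strike 5, 9 from cell 1.
cell 5 and cell 6 between them cover only {3, 4} — a naked pair. Remove those values from cell 1, cell 2, cell 4.
That leaves cell 1 = 6. Eliminate 6 elsewhere: cell 2, cell 4.
cell 4 must be 7 (only option left).
No further eliminations apply; cell 3 can still be any of 5, 9.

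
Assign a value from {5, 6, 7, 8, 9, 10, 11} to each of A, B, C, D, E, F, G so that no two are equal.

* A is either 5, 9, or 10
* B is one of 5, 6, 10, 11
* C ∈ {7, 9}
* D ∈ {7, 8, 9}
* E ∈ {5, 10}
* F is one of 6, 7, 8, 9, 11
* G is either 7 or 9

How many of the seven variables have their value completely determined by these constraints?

1

C and G between them cover only {7, 9} — a naked pair. Remove those values from A, D, F.
D must be 8 (only option left). So F can't be 8.
A and E share exactly the 2 values {5, 10}; by pigeonhole those values go to them, so strike 5, 10 from B.
Determined: D=8. The other variables each still have more than one consistent value. That makes 1.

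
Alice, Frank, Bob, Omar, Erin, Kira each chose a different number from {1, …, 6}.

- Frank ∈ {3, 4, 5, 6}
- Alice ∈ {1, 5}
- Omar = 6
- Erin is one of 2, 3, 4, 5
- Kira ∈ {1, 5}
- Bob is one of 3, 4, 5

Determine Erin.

Omar's domain is down to {6}, so Omar = 6. Strike 6 from Frank.
Among the 5 still-open variables, 2 fits only Erin (and all 5 values in {1, 2, 3, 4, 5} must be used), so Erin = 2.

2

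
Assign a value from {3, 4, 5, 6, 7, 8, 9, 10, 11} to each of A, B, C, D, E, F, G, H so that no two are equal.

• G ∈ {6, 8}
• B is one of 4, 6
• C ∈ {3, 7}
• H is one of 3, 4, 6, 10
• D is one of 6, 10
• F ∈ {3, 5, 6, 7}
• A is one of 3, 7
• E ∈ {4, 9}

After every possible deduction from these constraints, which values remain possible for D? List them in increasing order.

6, 10

Among the 8 variables, 5 fits only F (and all 8 values in {3, 4, 5, 6, 7, 8, 9, 10} must be used), so F = 5.
The 7 still-open variables draw from only 7 values {3, 4, 6, 7, 8, 9, 10}, so each is used; only G can be 8, hence G = 8.
The 6 still-open variables draw from only 6 values {3, 4, 6, 7, 9, 10}, so each is used; only E can be 9, hence E = 9.
A and C share exactly the 2 values {3, 7}; by pigeonhole those values go to them, so strike 3, 7 from H.
No further eliminations apply; D can still be any of 6, 10.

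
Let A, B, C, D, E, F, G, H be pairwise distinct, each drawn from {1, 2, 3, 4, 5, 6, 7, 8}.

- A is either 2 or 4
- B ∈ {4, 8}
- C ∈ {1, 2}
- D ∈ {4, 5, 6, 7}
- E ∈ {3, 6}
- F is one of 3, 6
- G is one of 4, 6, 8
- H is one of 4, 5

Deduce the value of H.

Among the 8 variables, 1 fits only C (and all 8 values in {1, 2, 3, 4, 5, 6, 7, 8} must be used), so C = 1.
The 7 still-open variables together cover exactly {2, 3, 4, 5, 6, 7, 8} — 7 values for 7 variables — and 2 appears only in A's list, so A = 2.
The 6 still-open variables together cover exactly {3, 4, 5, 6, 7, 8} — 6 values for 6 variables — and 7 appears only in D's list, so D = 7.
The 5 still-open variables together cover exactly {3, 4, 5, 6, 8} — 5 values for 5 variables — and 5 appears only in H's list, so H = 5.

5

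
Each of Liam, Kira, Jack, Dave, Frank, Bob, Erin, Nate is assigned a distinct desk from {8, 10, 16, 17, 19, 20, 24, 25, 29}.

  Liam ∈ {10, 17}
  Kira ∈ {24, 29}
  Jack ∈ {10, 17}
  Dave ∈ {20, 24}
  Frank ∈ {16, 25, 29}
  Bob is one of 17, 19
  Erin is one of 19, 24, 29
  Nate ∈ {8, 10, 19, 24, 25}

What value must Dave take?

20

Liam and Jack between them cover only {10, 17} — a naked pair. Remove those values from Bob, Nate.
Bob must be 19 (only option left). Strike 19 from Erin, Nate.
The 2 variables Kira and Erin are confined to {24, 29}, which locks those values in; drop them from Dave, Frank, Nate.
So Dave = 20.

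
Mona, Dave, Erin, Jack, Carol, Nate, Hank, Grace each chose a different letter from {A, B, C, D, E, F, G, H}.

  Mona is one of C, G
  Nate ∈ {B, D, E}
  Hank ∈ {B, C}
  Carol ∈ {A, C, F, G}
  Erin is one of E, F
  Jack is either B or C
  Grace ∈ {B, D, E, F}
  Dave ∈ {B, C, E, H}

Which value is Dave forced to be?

Among the 8 variables, A fits only Carol (and all 8 values in {A, B, C, D, E, F, G, H} must be used), so Carol = A.
Among the 7 still-open variables, G fits only Mona (and all 7 values in {B, C, D, E, F, G, H} must be used), so Mona = G.
Among the 6 still-open variables, H fits only Dave (and all 6 values in {B, C, D, E, F, H} must be used), so Dave = H.

H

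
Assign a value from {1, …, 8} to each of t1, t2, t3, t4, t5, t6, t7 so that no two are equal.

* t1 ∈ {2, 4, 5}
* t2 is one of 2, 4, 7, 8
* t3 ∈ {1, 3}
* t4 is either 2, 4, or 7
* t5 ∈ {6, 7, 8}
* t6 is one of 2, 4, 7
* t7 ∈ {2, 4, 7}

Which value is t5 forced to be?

t4, t6, t7 share exactly the 3 values {2, 4, 7}; by pigeonhole those values go to them, so strike 2, 4, 7 from t1, t2, t5.
t1 must be 5 (only option left).
t2 must be 8 (only option left). So t5 can't be 8.
So t5 = 6.

6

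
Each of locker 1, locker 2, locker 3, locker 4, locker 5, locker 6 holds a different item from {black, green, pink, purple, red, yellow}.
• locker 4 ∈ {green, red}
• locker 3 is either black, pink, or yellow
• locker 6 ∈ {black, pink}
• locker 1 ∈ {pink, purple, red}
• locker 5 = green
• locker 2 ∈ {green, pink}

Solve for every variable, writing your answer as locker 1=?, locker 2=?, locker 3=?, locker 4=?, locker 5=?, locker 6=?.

locker 5's domain is down to {green}, so locker 5 = green. Strike green from locker 2, locker 4.
locker 2 must be pink (only option left). So locker 1, locker 3, locker 6 can't be pink.
locker 4's domain is down to {red}, so locker 4 = red. Eliminate red elsewhere: locker 1.
locker 6 has just one choice, so locker 6 = black. Eliminate black elsewhere: locker 3.
locker 1 has just one choice, so locker 1 = purple.
locker 3's domain is down to {yellow}, so locker 3 = yellow.

locker 1=purple, locker 2=pink, locker 3=yellow, locker 4=red, locker 5=green, locker 6=black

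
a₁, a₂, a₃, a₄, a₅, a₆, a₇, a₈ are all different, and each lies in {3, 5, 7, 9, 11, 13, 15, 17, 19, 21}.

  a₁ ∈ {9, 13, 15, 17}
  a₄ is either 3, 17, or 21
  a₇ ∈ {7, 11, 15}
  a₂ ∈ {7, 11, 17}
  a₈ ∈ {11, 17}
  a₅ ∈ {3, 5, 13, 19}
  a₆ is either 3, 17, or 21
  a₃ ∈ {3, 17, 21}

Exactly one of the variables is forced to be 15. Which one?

a₃, a₄, a₆ between them cover only {3, 17, 21} — a naked triple. Remove those values from a₁, a₂, a₅, a₈.
a₈ has just one choice, so a₈ = 11. Strike 11 from a₂, a₇.
a₂'s domain is down to {7}, so a₂ = 7. So a₇ can't be 7.
So 15 goes to a₇.

a₇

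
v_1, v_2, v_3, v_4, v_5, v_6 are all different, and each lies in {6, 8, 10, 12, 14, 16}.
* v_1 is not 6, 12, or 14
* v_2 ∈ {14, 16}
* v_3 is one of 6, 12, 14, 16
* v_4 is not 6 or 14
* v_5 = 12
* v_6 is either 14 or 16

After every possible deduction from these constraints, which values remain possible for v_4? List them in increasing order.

v_5 must be 12 (only option left). Eliminate 12 elsewhere: v_3, v_4.
The 5 still-open variables draw from only 5 values {6, 8, 10, 14, 16}, so each is used; only v_3 can be 6, hence v_3 = 6.
The 2 variables v_2 and v_6 are confined to {14, 16}, which locks those values in; drop them from v_1, v_4.
No further eliminations apply; v_4 can still be any of 8, 10.

8, 10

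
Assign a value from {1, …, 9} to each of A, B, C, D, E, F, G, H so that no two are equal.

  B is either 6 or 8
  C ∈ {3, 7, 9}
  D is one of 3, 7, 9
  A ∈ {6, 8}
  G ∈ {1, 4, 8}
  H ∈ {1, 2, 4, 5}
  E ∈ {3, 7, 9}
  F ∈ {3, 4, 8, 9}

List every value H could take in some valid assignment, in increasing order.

2, 5

The 2 variables A and B are confined to {6, 8}, which locks those values in; drop them from F, G.
C, D, E between them cover only {3, 7, 9} — a naked triple. Remove those values from F.
F must be 4 (only option left). Remove 4 from G, H.
G has just one choice, so G = 1. Strike 1 from H.
No further eliminations apply; H can still be any of 2, 5.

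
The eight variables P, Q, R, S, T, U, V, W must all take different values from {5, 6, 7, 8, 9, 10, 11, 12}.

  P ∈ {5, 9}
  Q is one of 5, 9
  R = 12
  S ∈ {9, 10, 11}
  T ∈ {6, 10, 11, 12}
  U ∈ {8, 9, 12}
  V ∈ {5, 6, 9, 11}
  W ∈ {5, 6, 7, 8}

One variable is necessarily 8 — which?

R must be 12 (only option left). So T, U can't be 12.
The 7 still-open variables draw from only 7 values {5, 6, 7, 8, 9, 10, 11}, so each is used; only W can be 7, hence W = 7.
The 6 still-open variables together cover exactly {5, 6, 8, 9, 10, 11} — 6 values for 6 variables — and 8 appears only in U's list, so U = 8.

U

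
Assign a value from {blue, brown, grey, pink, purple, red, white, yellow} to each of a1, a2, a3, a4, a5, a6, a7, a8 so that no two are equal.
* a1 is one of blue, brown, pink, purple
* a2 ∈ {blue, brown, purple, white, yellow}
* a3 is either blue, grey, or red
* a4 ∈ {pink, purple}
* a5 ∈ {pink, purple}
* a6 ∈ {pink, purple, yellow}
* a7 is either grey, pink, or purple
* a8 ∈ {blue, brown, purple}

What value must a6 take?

yellow

The 8 variables draw from only 8 values {blue, brown, grey, pink, purple, red, white, yellow}, so each is used; only a3 can be red, hence a3 = red.
The 7 still-open variables draw from only 7 values {blue, brown, grey, pink, purple, white, yellow}, so each is used; only a7 can be grey, hence a7 = grey.
Among the 6 still-open variables, white fits only a2 (and all 6 values in {blue, brown, pink, purple, white, yellow} must be used), so a2 = white.
The 5 still-open variables together cover exactly {blue, brown, pink, purple, yellow} — 5 values for 5 variables — and yellow appears only in a6's list, so a6 = yellow.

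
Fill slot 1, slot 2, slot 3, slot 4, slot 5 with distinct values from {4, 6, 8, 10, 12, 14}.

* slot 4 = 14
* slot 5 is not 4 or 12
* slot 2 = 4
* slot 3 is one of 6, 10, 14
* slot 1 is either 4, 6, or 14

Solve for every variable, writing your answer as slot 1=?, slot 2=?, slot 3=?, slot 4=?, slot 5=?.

slot 2 must be 4 (only option left). Strike 4 from slot 1.
slot 4 has just one choice, so slot 4 = 14. So slot 1, slot 3, slot 5 can't be 14.
slot 1 has just one choice, so slot 1 = 6. Eliminate 6 elsewhere: slot 3, slot 5.
slot 3 must be 10 (only option left). So slot 5 can't be 10.
slot 5 has just one choice, so slot 5 = 8.

slot 1=6, slot 2=4, slot 3=10, slot 4=14, slot 5=8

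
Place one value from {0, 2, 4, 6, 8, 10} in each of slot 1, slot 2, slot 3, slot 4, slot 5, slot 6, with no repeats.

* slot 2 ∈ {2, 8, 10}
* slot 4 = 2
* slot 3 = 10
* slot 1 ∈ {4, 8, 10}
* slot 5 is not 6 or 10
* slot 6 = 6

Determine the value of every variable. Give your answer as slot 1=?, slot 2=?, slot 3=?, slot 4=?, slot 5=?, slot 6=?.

slot 1=4, slot 2=8, slot 3=10, slot 4=2, slot 5=0, slot 6=6

slot 3 has just one choice, so slot 3 = 10. Strike 10 from slot 1, slot 2.
slot 4 has just one choice, so slot 4 = 2. Strike 2 from slot 2, slot 5.
slot 6 must be 6 (only option left).
slot 2 must be 8 (only option left). Strike 8 from slot 1, slot 5.
slot 1 has just one choice, so slot 1 = 4. So slot 5 can't be 4.
That leaves slot 5 = 0.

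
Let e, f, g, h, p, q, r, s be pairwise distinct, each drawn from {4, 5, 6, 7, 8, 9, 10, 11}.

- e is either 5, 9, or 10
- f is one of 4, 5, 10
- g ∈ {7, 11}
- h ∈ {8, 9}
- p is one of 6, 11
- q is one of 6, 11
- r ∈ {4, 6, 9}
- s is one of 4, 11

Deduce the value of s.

The 8 variables together cover exactly {4, 5, 6, 7, 8, 9, 10, 11} — 8 values for 8 variables — and 7 appears only in g's list, so g = 7.
The 7 still-open variables draw from only 7 values {4, 5, 6, 8, 9, 10, 11}, so each is used; only h can be 8, hence h = 8.
p and q share exactly the 2 values {6, 11}; by pigeonhole those values go to them, so strike 6, 11 from r, s.
So s = 4.

4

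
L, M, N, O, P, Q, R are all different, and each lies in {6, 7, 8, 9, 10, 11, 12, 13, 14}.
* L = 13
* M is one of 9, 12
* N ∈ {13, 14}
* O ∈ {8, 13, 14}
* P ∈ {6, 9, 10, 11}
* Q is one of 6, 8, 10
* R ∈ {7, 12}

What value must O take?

L must be 13 (only option left). So N, O can't be 13.
N has just one choice, so N = 14. Eliminate 14 elsewhere: O.
So O = 8.

8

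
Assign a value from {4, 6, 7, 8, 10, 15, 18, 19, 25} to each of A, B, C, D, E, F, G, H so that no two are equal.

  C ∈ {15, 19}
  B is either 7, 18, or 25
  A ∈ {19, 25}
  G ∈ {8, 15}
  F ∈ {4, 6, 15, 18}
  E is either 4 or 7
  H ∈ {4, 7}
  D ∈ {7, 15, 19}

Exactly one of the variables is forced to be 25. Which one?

A

The 8 variables together cover exactly {4, 6, 7, 8, 15, 18, 19, 25} — 8 values for 8 variables — and 6 appears only in F's list, so F = 6.
The 7 still-open variables together cover exactly {4, 7, 8, 15, 18, 19, 25} — 7 values for 7 variables — and 8 appears only in G's list, so G = 8.
The 6 still-open variables together cover exactly {4, 7, 15, 18, 19, 25} — 6 values for 6 variables — and 18 appears only in B's list, so B = 18.
The 5 still-open variables together cover exactly {4, 7, 15, 19, 25} — 5 values for 5 variables — and 25 appears only in A's list, so A = 25.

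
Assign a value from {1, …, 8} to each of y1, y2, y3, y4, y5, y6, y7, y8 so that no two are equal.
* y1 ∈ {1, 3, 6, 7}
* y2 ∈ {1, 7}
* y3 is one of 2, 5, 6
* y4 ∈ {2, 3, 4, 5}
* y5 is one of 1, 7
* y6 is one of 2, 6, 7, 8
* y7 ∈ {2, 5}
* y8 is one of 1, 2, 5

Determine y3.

Among the 8 variables, 4 fits only y4 (and all 8 values in {1, 2, 3, 4, 5, 6, 7, 8} must be used), so y4 = 4.
The 7 still-open variables draw from only 7 values {1, 2, 3, 5, 6, 7, 8}, so each is used; only y1 can be 3, hence y1 = 3.
The 6 still-open variables together cover exactly {1, 2, 5, 6, 7, 8} — 6 values for 6 variables — and 8 appears only in y6's list, so y6 = 8.
The 5 still-open variables draw from only 5 values {1, 2, 5, 6, 7}, so each is used; only y3 can be 6, hence y3 = 6.

6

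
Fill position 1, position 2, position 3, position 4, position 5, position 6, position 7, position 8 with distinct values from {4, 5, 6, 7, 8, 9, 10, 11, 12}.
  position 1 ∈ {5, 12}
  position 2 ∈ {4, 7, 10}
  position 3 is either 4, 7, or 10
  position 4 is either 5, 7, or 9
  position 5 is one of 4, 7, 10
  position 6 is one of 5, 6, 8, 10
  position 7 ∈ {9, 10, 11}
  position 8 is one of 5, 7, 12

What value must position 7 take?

The 3 variables position 2, position 3, position 5 are confined to {4, 7, 10}, which locks those values in; drop them from position 4, position 6, position 7, position 8.
position 1 and position 8 between them cover only {5, 12} — a naked pair. Remove those values from position 4, position 6.
position 4's domain is down to {9}, so position 4 = 9. Remove 9 from position 7.
So position 7 = 11.

11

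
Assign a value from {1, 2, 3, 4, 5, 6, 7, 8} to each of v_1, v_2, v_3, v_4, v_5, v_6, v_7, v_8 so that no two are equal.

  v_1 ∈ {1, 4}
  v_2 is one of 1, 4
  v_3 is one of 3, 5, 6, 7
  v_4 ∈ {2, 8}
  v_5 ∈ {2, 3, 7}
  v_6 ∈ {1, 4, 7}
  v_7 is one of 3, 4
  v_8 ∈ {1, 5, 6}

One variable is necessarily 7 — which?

v_6

The 8 variables draw from only 8 values {1, 2, 3, 4, 5, 6, 7, 8}, so each is used; only v_4 can be 8, hence v_4 = 8.
The 7 still-open variables draw from only 7 values {1, 2, 3, 4, 5, 6, 7}, so each is used; only v_5 can be 2, hence v_5 = 2.
v_1 and v_2 share exactly the 2 values {1, 4}; by pigeonhole those values go to them, so strike 1, 4 from v_6, v_7, v_8.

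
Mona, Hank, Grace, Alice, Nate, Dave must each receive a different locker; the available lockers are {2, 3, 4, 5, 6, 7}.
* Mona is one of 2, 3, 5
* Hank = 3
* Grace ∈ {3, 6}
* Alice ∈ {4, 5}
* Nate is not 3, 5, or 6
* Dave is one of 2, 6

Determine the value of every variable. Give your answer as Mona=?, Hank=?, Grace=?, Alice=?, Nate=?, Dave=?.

Mona=5, Hank=3, Grace=6, Alice=4, Nate=7, Dave=2

Hank's domain is down to {3}, so Hank = 3. Eliminate 3 elsewhere: Mona, Grace.
Grace's domain is down to {6}, so Grace = 6. So Dave can't be 6.
Dave's domain is down to {2}, so Dave = 2. Remove 2 from Mona, Nate.
That leaves Mona = 5. Eliminate 5 elsewhere: Alice.
Alice's domain is down to {4}, so Alice = 4. Remove 4 from Nate.
Nate's domain is down to {7}, so Nate = 7.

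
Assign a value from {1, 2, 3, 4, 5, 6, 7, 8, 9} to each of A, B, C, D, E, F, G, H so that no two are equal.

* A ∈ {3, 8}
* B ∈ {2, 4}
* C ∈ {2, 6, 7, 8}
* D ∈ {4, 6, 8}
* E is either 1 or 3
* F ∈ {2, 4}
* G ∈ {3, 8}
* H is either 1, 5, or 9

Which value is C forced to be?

7

A and G share exactly the 2 values {3, 8}; by pigeonhole those values go to them, so strike 3, 8 from C, D, E.
That leaves E = 1. Remove 1 from H.
B and F share exactly the 2 values {2, 4}; by pigeonhole those values go to them, so strike 2, 4 from C, D.
D has just one choice, so D = 6. So C can't be 6.
So C = 7.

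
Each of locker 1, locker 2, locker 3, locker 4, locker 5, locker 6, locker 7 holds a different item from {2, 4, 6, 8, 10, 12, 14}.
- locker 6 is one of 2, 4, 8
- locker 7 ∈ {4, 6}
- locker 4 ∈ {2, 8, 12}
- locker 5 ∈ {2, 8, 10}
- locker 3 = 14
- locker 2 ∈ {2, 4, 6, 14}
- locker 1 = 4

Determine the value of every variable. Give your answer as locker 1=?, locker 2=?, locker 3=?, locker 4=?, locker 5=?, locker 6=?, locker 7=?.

locker 1 has just one choice, so locker 1 = 4. Eliminate 4 elsewhere: locker 2, locker 6, locker 7.
locker 3 has just one choice, so locker 3 = 14. So locker 2 can't be 14.
locker 7's domain is down to {6}, so locker 7 = 6. So locker 2 can't be 6.
That leaves locker 2 = 2. So locker 4, locker 5, locker 6 can't be 2.
That leaves locker 6 = 8. Eliminate 8 elsewhere: locker 4, locker 5.
locker 4's domain is down to {12}, so locker 4 = 12.
locker 5 must be 10 (only option left).

locker 1=4, locker 2=2, locker 3=14, locker 4=12, locker 5=10, locker 6=8, locker 7=6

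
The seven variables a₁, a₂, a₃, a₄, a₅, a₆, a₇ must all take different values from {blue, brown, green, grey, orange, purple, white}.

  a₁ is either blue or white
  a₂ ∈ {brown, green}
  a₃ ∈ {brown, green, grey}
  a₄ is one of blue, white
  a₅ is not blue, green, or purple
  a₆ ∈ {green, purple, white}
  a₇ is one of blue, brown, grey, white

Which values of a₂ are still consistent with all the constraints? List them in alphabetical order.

The 7 variables together cover exactly {blue, brown, green, grey, orange, purple, white} — 7 values for 7 variables — and orange appears only in a₅'s list, so a₅ = orange.
The 6 still-open variables draw from only 6 values {blue, brown, green, grey, purple, white}, so each is used; only a₆ can be purple, hence a₆ = purple.
a₁ and a₄ share exactly the 2 values {blue, white}; by pigeonhole those values go to them, so strike blue, white from a₇.
No further eliminations apply; a₂ can still be any of brown, green.

brown, green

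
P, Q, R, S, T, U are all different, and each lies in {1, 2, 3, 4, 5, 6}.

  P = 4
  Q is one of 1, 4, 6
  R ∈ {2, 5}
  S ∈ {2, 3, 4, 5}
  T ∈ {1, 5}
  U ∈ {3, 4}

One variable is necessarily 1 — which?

T

P's domain is down to {4}, so P = 4. Remove 4 from Q, S, U.
U must be 3 (only option left). Strike 3 from S.
The 4 still-open variables together cover exactly {1, 2, 5, 6} — 4 values for 4 variables — and 6 appears only in Q's list, so Q = 6.
Among the 3 still-open variables, 1 fits only T (and all 3 values in {1, 2, 5} must be used), so T = 1.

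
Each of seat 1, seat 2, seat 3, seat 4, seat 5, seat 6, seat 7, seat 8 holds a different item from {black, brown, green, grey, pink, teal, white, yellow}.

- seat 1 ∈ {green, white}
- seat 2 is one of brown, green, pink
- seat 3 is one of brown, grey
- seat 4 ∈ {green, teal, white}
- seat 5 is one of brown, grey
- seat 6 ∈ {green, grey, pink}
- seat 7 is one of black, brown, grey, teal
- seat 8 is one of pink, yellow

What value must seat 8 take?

Among the 8 variables, black fits only seat 7 (and all 8 values in {black, brown, green, grey, pink, teal, white, yellow} must be used), so seat 7 = black.
The 7 still-open variables draw from only 7 values {brown, green, grey, pink, teal, white, yellow}, so each is used; only seat 4 can be teal, hence seat 4 = teal.
The 6 still-open variables draw from only 6 values {brown, green, grey, pink, white, yellow}, so each is used; only seat 1 can be white, hence seat 1 = white.
The 5 still-open variables draw from only 5 values {brown, green, grey, pink, yellow}, so each is used; only seat 8 can be yellow, hence seat 8 = yellow.

yellow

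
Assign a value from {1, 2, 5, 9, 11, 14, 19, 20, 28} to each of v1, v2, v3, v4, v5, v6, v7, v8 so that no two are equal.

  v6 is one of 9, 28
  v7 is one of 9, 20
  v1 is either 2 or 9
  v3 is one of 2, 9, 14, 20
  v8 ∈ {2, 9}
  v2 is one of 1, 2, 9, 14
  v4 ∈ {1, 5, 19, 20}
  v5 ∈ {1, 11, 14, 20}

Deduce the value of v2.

The 2 variables v1 and v8 are confined to {2, 9}, which locks those values in; drop them from v2, v3, v6, v7.
v6's domain is down to {28}, so v6 = 28.
That leaves v7 = 20. Strike 20 from v3, v4, v5.
v3 must be 14 (only option left). Strike 14 from v2, v5.
So v2 = 1.

1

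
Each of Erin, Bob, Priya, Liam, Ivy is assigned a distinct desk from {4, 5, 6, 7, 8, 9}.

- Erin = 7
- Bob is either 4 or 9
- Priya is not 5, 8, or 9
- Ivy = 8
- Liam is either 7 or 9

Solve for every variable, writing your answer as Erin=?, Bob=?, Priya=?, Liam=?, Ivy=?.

Erin=7, Bob=4, Priya=6, Liam=9, Ivy=8

Erin's domain is down to {7}, so Erin = 7. Remove 7 from Priya, Liam.
Liam must be 9 (only option left). Remove 9 from Bob.
Ivy has just one choice, so Ivy = 8.
Bob must be 4 (only option left). Eliminate 4 elsewhere: Priya.
That leaves Priya = 6.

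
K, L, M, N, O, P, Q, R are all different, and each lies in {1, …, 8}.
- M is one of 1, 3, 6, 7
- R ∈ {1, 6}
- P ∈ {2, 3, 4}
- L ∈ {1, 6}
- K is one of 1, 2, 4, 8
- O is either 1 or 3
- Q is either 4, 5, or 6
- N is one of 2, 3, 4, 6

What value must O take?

The 8 variables draw from only 8 values {1, 2, 3, 4, 5, 6, 7, 8}, so each is used; only Q can be 5, hence Q = 5.
Among the 7 still-open variables, 7 fits only M (and all 7 values in {1, 2, 3, 4, 6, 7, 8} must be used), so M = 7.
The 6 still-open variables draw from only 6 values {1, 2, 3, 4, 6, 8}, so each is used; only K can be 8, hence K = 8.
L and R share exactly the 2 values {1, 6}; by pigeonhole those values go to them, so strike 1, 6 from N, O.
So O = 3.

3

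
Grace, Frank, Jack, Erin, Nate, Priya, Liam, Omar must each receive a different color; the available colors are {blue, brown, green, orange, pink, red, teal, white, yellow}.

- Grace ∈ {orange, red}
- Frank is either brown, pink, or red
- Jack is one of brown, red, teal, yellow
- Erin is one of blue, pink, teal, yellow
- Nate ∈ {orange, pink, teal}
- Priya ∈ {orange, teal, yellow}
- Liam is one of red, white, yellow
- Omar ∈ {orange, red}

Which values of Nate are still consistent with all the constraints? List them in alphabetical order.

The 8 variables draw from only 8 values {blue, brown, orange, pink, red, teal, white, yellow}, so each is used; only Erin can be blue, hence Erin = blue.
The 7 still-open variables together cover exactly {brown, orange, pink, red, teal, white, yellow} — 7 values for 7 variables — and white appears only in Liam's list, so Liam = white.
Grace and Omar between them cover only {orange, red} — a naked pair. Remove those values from Frank, Jack, Nate, Priya.
No further eliminations apply; Nate can still be any of pink, teal.

pink, teal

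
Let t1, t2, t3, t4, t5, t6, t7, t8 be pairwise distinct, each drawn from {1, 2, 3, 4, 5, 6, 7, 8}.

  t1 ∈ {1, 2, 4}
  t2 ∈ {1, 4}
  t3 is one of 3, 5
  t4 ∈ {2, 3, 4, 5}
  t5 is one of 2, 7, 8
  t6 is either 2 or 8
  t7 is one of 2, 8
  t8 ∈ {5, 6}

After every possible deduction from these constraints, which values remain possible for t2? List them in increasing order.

1, 4

Among the 8 variables, 6 fits only t8 (and all 8 values in {1, 2, 3, 4, 5, 6, 7, 8} must be used), so t8 = 6.
The 7 still-open variables together cover exactly {1, 2, 3, 4, 5, 7, 8} — 7 values for 7 variables — and 7 appears only in t5's list, so t5 = 7.
The 2 variables t6 and t7 are confined to {2, 8}, which locks those values in; drop them from t1, t4.
The 2 variables t1 and t2 are confined to {1, 4}, which locks those values in; drop them from t4.
No further eliminations apply; t2 can still be any of 1, 4.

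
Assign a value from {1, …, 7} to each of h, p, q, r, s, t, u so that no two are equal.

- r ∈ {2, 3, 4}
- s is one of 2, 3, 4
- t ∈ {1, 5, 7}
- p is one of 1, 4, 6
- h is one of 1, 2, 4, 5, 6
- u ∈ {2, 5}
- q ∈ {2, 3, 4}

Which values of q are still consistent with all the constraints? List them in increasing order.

2, 3, 4

The 7 variables together cover exactly {1, 2, 3, 4, 5, 6, 7} — 7 values for 7 variables — and 7 appears only in t's list, so t = 7.
q, r, s share exactly the 3 values {2, 3, 4}; by pigeonhole those values go to them, so strike 2, 3, 4 from h, p, u.
u must be 5 (only option left). Strike 5 from h.
No further eliminations apply; q can still be any of 2, 3, 4.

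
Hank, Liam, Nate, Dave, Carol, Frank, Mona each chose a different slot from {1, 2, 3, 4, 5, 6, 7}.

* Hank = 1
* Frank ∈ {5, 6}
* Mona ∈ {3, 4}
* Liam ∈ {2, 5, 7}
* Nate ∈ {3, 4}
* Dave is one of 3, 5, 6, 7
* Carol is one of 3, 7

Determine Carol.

Hank must be 1 (only option left).
The 6 still-open variables together cover exactly {2, 3, 4, 5, 6, 7} — 6 values for 6 variables — and 2 appears only in Liam's list, so Liam = 2.
Nate and Mona between them cover only {3, 4} — a naked pair. Remove those values from Dave, Carol.
So Carol = 7.

7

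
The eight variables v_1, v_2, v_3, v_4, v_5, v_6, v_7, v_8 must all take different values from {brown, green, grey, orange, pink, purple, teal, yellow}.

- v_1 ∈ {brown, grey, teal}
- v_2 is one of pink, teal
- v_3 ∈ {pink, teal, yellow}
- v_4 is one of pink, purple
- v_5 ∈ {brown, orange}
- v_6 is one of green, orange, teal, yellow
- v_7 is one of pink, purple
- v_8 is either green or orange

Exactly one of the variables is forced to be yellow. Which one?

Among the 8 variables, grey fits only v_1 (and all 8 values in {brown, green, grey, orange, pink, purple, teal, yellow} must be used), so v_1 = grey.
Among the 7 still-open variables, brown fits only v_5 (and all 7 values in {brown, green, orange, pink, purple, teal, yellow} must be used), so v_5 = brown.
The 2 variables v_4 and v_7 are confined to {pink, purple}, which locks those values in; drop them from v_2, v_3.
v_2's domain is down to {teal}, so v_2 = teal. Strike teal from v_3, v_6.
So yellow goes to v_3.

v_3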